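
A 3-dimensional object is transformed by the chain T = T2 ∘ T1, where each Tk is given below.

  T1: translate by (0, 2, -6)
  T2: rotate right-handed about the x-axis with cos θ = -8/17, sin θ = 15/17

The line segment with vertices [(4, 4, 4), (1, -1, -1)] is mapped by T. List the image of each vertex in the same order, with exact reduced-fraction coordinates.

T1 translate by (0, 2, -6): (4, 4, 4) → (4, 6, -2); (1, -1, -1) → (1, 1, -7)
T2 rotate right-handed about the x-axis with cos θ = -8/17, sin θ = 15/17: (4, 6, -2) → (4, -18/17, 106/17); (1, 1, -7) → (1, 97/17, 71/17)

image vertices: (4, -18/17, 106/17), (1, 97/17, 71/17)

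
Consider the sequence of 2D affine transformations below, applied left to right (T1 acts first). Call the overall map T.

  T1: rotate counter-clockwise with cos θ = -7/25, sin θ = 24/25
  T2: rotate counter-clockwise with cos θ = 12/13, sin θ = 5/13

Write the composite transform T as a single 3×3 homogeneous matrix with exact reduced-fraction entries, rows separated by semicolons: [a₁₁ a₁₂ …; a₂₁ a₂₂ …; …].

T1 = [-7/25 -24/25 0; 24/25 -7/25 0; 0 0 1]
T2·T1 = [-204/325 -253/325 0; 253/325 -204/325 0; 0 0 1]

T = [-204/325 -253/325 0; 253/325 -204/325 0; 0 0 1]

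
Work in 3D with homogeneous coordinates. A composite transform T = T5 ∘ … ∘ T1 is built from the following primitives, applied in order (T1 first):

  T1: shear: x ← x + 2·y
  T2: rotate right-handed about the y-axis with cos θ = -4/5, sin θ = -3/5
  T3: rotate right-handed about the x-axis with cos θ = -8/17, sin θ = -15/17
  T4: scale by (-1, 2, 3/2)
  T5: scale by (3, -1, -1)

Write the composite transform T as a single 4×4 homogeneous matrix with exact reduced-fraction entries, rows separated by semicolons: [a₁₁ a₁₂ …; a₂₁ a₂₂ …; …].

T = [12/5 24/5 9/5 0; -18/17 -20/17 24/17 0; 36/85 369/170 -48/85 0; 0 0 0 1]

T1 = [1 2 0 0; 0 1 0 0; 0 0 1 0; 0 0 0 1]
T2·T1 = [-4/5 -8/5 -3/5 0; 0 1 0 0; 3/5 6/5 -4/5 0; 0 0 0 1]
T3·…·T1 = [-4/5 -8/5 -3/5 0; 9/17 10/17 -12/17 0; -24/85 -123/85 32/85 0; 0 0 0 1]
T4·…·T1 = [4/5 8/5 3/5 0; 18/17 20/17 -24/17 0; -36/85 -369/170 48/85 0; 0 0 0 1]
T5·…·T1 = [12/5 24/5 9/5 0; -18/17 -20/17 24/17 0; 36/85 369/170 -48/85 0; 0 0 0 1]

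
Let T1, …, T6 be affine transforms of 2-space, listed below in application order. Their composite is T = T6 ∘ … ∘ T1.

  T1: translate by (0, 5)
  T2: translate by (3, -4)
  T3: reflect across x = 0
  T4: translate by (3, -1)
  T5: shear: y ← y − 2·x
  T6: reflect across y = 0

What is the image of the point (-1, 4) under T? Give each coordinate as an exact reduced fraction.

T1 translate by (0, 5): (-1, 4) → (-1, 9)
T2 translate by (3, -4): (-1, 9) → (2, 5)
T3 reflect across x = 0: (2, 5) → (-2, 5)
T4 translate by (3, -1): (-2, 5) → (1, 4)
T5 shear: y ← y − 2·x: (1, 4) → (1, 2)
T6 reflect across y = 0: (1, 2) → (1, -2)

T(p) = (1, -2)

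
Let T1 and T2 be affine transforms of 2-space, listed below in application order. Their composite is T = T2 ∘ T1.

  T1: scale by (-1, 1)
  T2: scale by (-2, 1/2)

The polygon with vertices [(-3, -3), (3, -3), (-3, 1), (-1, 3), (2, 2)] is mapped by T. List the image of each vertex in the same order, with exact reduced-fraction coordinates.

image vertices: (-6, -3/2), (6, -3/2), (-6, 1/2), (-2, 3/2), (4, 1)

T1 scale by (-1, 1): (-3, -3) → (3, -3); (3, -3) → (-3, -3); (-3, 1) → (3, 1); (-1, 3) → (1, 3); (2, 2) → (-2, 2)
T2 scale by (-2, 1/2): (3, -3) → (-6, -3/2); (-3, -3) → (6, -3/2); (3, 1) → (-6, 1/2); (1, 3) → (-2, 3/2); (-2, 2) → (4, 1)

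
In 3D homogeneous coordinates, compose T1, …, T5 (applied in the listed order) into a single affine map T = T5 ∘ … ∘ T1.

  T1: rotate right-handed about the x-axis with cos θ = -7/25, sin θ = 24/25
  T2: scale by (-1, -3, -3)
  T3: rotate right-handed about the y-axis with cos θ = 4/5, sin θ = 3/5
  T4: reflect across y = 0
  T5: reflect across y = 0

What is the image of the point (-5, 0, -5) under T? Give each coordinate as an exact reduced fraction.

T1 rotate right-handed about the x-axis with cos θ = -7/25, sin θ = 24/25: (-5, 0, -5) → (-5, 24/5, 7/5)
T2 scale by (-1, -3, -3): (-5, 24/5, 7/5) → (5, -72/5, -21/5)
T3 rotate right-handed about the y-axis with cos θ = 4/5, sin θ = 3/5: (5, -72/5, -21/5) → (37/25, -72/5, -159/25)
T4 reflect across y = 0: (37/25, -72/5, -159/25) → (37/25, 72/5, -159/25)
T5 reflect across y = 0: (37/25, 72/5, -159/25) → (37/25, -72/5, -159/25)

T(p) = (37/25, -72/5, -159/25)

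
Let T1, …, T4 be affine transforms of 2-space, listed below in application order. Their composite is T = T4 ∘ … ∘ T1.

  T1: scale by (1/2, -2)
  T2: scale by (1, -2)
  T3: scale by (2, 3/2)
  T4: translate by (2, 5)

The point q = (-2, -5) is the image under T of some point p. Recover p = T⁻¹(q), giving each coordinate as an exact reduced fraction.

p = (-4, -5/3)

T1 = [1/2 0 0; 0 -2 0; 0 0 1]
T2·T1 = [1/2 0 0; 0 4 0; 0 0 1]
T3·…·T1 = [1 0 0; 0 6 0; 0 0 1]
T4·…·T1 = [1 0 2; 0 6 5; 0 0 1]
det M = 6; M⁻¹ = [1 0 -2; 0 1/6 -5/6; 0 0 1]
M⁻¹ · (-2, -5)ᵀ = (-4, -5/3)ᵀ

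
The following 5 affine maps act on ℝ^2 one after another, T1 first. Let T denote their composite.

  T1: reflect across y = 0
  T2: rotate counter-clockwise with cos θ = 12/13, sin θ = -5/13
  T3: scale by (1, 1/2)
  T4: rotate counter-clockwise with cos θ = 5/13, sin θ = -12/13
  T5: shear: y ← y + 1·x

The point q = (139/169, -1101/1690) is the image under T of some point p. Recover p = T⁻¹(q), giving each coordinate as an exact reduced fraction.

T1 = [1 0 0; 0 -1 0; 0 0 1]
T2·T1 = [12/13 -5/13 0; -5/13 -12/13 0; 0 0 1]
T3·…·T1 = [12/13 -5/13 0; -5/26 -6/13 0; 0 0 1]
T4·…·T1 = [30/169 -97/169 0; -313/338 30/169 0; 0 0 1]
T5·…·T1 = [30/169 -97/169 0; -253/338 -67/169 0; 0 0 1]
det M = -1/2; M⁻¹ = [134/169 -194/169 0; -253/169 -60/169 0; 0 0 1]
M⁻¹ · (139/169, -1101/1690)ᵀ = (7/5, -1)ᵀ

p = (7/5, -1)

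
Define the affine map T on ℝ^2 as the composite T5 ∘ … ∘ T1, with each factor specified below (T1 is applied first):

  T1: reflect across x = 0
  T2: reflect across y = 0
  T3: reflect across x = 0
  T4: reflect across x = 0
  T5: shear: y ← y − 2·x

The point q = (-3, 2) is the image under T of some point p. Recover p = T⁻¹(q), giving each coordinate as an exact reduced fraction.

T1 = [-1 0 0; 0 1 0; 0 0 1]
T2·T1 = [-1 0 0; 0 -1 0; 0 0 1]
T3·…·T1 = [1 0 0; 0 -1 0; 0 0 1]
T4·…·T1 = [-1 0 0; 0 -1 0; 0 0 1]
T5·…·T1 = [-1 0 0; 2 -1 0; 0 0 1]
det M = 1; M⁻¹ = [-1 0 0; -2 -1 0; 0 0 1]
M⁻¹ · (-3, 2)ᵀ = (3, 4)ᵀ

p = (3, 4)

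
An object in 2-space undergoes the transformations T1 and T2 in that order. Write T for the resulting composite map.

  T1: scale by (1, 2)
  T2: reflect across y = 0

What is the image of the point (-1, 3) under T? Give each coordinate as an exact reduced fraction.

T(p) = (-1, -6)

T1 scale by (1, 2): (-1, 3) → (-1, 6)
T2 reflect across y = 0: (-1, 6) → (-1, -6)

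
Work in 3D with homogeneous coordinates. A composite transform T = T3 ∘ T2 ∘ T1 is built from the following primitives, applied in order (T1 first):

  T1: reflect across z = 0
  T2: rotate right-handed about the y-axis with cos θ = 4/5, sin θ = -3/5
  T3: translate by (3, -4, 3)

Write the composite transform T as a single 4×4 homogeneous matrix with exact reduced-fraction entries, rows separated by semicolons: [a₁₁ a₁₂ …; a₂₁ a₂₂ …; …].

T = [4/5 0 3/5 3; 0 1 0 -4; 3/5 0 -4/5 3; 0 0 0 1]

T1 = [1 0 0 0; 0 1 0 0; 0 0 -1 0; 0 0 0 1]
T2·T1 = [4/5 0 3/5 0; 0 1 0 0; 3/5 0 -4/5 0; 0 0 0 1]
T3·…·T1 = [4/5 0 3/5 3; 0 1 0 -4; 3/5 0 -4/5 3; 0 0 0 1]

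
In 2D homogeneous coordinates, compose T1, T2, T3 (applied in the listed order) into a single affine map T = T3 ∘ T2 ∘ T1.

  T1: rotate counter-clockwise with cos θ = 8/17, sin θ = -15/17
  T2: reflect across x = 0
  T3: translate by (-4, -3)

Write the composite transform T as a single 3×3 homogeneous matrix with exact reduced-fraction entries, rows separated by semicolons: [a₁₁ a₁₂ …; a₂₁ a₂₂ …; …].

T = [-8/17 -15/17 -4; -15/17 8/17 -3; 0 0 1]

T1 = [8/17 15/17 0; -15/17 8/17 0; 0 0 1]
T2·T1 = [-8/17 -15/17 0; -15/17 8/17 0; 0 0 1]
T3·…·T1 = [-8/17 -15/17 -4; -15/17 8/17 -3; 0 0 1]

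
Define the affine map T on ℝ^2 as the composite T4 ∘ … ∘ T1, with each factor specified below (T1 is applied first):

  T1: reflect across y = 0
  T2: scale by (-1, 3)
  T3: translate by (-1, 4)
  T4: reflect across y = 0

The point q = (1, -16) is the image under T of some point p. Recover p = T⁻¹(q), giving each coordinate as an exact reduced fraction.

T1 = [1 0 0; 0 -1 0; 0 0 1]
T2·T1 = [-1 0 0; 0 -3 0; 0 0 1]
T3·…·T1 = [-1 0 -1; 0 -3 4; 0 0 1]
T4·…·T1 = [-1 0 -1; 0 3 -4; 0 0 1]
det M = -3; M⁻¹ = [-1 0 -1; 0 1/3 4/3; 0 0 1]
M⁻¹ · (1, -16)ᵀ = (-2, -4)ᵀ

p = (-2, -4)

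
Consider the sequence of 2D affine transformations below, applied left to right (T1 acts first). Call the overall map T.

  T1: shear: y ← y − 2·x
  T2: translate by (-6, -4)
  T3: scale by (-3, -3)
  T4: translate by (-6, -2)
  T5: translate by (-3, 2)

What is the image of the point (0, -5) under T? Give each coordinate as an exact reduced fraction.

T(p) = (9, 27)

T1 shear: y ← y − 2·x: (0, -5) → (0, -5)
T2 translate by (-6, -4): (0, -5) → (-6, -9)
T3 scale by (-3, -3): (-6, -9) → (18, 27)
T4 translate by (-6, -2): (18, 27) → (12, 25)
T5 translate by (-3, 2): (12, 25) → (9, 27)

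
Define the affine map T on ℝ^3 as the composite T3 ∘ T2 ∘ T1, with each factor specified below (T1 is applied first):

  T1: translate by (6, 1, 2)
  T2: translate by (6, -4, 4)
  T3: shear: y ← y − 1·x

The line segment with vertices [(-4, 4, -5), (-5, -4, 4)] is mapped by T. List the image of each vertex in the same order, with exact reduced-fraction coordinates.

T1 translate by (6, 1, 2): (-4, 4, -5) → (2, 5, -3); (-5, -4, 4) → (1, -3, 6)
T2 translate by (6, -4, 4): (2, 5, -3) → (8, 1, 1); (1, -3, 6) → (7, -7, 10)
T3 shear: y ← y − 1·x: (8, 1, 1) → (8, -7, 1); (7, -7, 10) → (7, -14, 10)

image vertices: (8, -7, 1), (7, -14, 10)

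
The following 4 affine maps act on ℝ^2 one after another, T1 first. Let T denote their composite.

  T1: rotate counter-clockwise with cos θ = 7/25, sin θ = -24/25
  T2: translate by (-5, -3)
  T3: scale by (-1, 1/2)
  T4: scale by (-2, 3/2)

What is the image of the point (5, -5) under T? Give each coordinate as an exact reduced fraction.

T(p) = (-84/5, -69/10)

T1 rotate counter-clockwise with cos θ = 7/25, sin θ = -24/25: (5, -5) → (-17/5, -31/5)
T2 translate by (-5, -3): (-17/5, -31/5) → (-42/5, -46/5)
T3 scale by (-1, 1/2): (-42/5, -46/5) → (42/5, -23/5)
T4 scale by (-2, 3/2): (42/5, -23/5) → (-84/5, -69/10)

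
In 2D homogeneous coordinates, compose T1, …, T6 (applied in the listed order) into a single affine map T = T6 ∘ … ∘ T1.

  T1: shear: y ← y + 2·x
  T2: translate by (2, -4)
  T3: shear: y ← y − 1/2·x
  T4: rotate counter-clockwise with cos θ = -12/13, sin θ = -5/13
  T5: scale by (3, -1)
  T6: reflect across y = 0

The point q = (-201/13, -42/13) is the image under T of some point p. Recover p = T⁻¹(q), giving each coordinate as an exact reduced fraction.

T1 = [1 0 0; 2 1 0; 0 0 1]
T2·T1 = [1 0 2; 2 1 -4; 0 0 1]
T3·…·T1 = [1 0 2; 3/2 1 -5; 0 0 1]
T4·…·T1 = [-9/26 5/13 -49/13; -23/13 -12/13 50/13; 0 0 1]
T5·…·T1 = [-27/26 15/13 -147/13; 23/13 12/13 -50/13; 0 0 1]
T6·…·T1 = [-27/26 15/13 -147/13; -23/13 -12/13 50/13; 0 0 1]
det M = 3; M⁻¹ = [-4/13 -5/13 -2; 23/39 -9/26 8; 0 0 1]
M⁻¹ · (-201/13, -42/13)ᵀ = (4, 0)ᵀ

p = (4, 0)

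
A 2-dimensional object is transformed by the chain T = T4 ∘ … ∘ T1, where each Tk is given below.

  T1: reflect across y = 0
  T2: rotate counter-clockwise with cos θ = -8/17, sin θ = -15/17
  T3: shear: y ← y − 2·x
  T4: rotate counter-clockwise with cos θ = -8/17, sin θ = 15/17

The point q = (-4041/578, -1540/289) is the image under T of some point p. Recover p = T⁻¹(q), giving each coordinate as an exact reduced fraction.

p = (-9/2, 4)

T1 = [1 0 0; 0 -1 0; 0 0 1]
T2·T1 = [-8/17 -15/17 0; -15/17 8/17 0; 0 0 1]
T3·…·T1 = [-8/17 -15/17 0; 1/17 38/17 0; 0 0 1]
T4·…·T1 = [49/289 -450/289 0; -128/289 -529/289 0; 0 0 1]
det M = -1; M⁻¹ = [529/289 -450/289 0; -128/289 -49/289 0; 0 0 1]
M⁻¹ · (-4041/578, -1540/289)ᵀ = (-9/2, 4)ᵀ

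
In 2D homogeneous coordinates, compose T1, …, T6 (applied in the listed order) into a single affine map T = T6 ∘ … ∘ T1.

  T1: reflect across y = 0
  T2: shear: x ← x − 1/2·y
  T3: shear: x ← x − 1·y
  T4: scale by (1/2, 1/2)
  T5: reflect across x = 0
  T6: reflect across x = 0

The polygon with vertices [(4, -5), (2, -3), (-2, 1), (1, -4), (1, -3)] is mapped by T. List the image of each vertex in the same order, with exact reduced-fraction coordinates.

image vertices: (-7/4, 5/2), (-5/4, 3/2), (-1/4, -1/2), (-5/2, 2), (-7/4, 3/2)

T1 reflect across y = 0: (4, -5) → (4, 5); (2, -3) → (2, 3); (-2, 1) → (-2, -1); (1, -4) → (1, 4); (1, -3) → (1, 3)
T2 shear: x ← x − 1/2·y: (4, 5) → (3/2, 5); (2, 3) → (1/2, 3); (-2, -1) → (-3/2, -1); (1, 4) → (-1, 4); (1, 3) → (-1/2, 3)
T3 shear: x ← x − 1·y: (3/2, 5) → (-7/2, 5); (1/2, 3) → (-5/2, 3); (-3/2, -1) → (-1/2, -1); (-1, 4) → (-5, 4); (-1/2, 3) → (-7/2, 3)
T4 scale by (1/2, 1/2): (-7/2, 5) → (-7/4, 5/2); (-5/2, 3) → (-5/4, 3/2); (-1/2, -1) → (-1/4, -1/2); (-5, 4) → (-5/2, 2); (-7/2, 3) → (-7/4, 3/2)
T5 reflect across x = 0: (-7/4, 5/2) → (7/4, 5/2); (-5/4, 3/2) → (5/4, 3/2); (-1/4, -1/2) → (1/4, -1/2); (-5/2, 2) → (5/2, 2); (-7/4, 3/2) → (7/4, 3/2)
T6 reflect across x = 0: (7/4, 5/2) → (-7/4, 5/2); (5/4, 3/2) → (-5/4, 3/2); (1/4, -1/2) → (-1/4, -1/2); (5/2, 2) → (-5/2, 2); (7/4, 3/2) → (-7/4, 3/2)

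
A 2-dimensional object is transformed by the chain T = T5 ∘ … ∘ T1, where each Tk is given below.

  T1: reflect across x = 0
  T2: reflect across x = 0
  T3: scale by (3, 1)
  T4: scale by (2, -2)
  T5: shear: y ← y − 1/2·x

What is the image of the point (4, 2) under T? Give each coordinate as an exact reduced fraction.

T1 reflect across x = 0: (4, 2) → (-4, 2)
T2 reflect across x = 0: (-4, 2) → (4, 2)
T3 scale by (3, 1): (4, 2) → (12, 2)
T4 scale by (2, -2): (12, 2) → (24, -4)
T5 shear: y ← y − 1/2·x: (24, -4) → (24, -16)

T(p) = (24, -16)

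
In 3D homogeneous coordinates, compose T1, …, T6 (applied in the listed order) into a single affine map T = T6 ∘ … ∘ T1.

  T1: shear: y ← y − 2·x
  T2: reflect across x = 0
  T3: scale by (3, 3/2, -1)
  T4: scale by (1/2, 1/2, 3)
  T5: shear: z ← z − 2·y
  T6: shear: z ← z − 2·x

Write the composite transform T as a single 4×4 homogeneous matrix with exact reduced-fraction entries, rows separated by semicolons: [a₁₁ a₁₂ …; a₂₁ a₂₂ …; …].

T1 = [1 0 0 0; -2 1 0 0; 0 0 1 0; 0 0 0 1]
T2·T1 = [-1 0 0 0; -2 1 0 0; 0 0 1 0; 0 0 0 1]
T3·…·T1 = [-3 0 0 0; -3 3/2 0 0; 0 0 -1 0; 0 0 0 1]
T4·…·T1 = [-3/2 0 0 0; -3/2 3/4 0 0; 0 0 -3 0; 0 0 0 1]
T5·…·T1 = [-3/2 0 0 0; -3/2 3/4 0 0; 3 -3/2 -3 0; 0 0 0 1]
T6·…·T1 = [-3/2 0 0 0; -3/2 3/4 0 0; 6 -3/2 -3 0; 0 0 0 1]

T = [-3/2 0 0 0; -3/2 3/4 0 0; 6 -3/2 -3 0; 0 0 0 1]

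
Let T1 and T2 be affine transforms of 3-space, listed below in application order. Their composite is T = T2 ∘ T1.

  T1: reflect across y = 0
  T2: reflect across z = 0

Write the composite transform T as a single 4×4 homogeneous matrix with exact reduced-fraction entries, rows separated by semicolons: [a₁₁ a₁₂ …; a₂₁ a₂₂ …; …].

T1 = [1 0 0 0; 0 -1 0 0; 0 0 1 0; 0 0 0 1]
T2·T1 = [1 0 0 0; 0 -1 0 0; 0 0 -1 0; 0 0 0 1]

T = [1 0 0 0; 0 -1 0 0; 0 0 -1 0; 0 0 0 1]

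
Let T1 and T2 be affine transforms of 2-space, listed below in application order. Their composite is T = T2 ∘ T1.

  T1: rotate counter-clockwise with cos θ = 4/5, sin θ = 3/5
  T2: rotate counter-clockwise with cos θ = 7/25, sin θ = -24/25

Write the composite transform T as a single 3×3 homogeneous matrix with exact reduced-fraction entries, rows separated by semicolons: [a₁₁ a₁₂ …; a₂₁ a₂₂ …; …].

T = [4/5 3/5 0; -3/5 4/5 0; 0 0 1]

T1 = [4/5 -3/5 0; 3/5 4/5 0; 0 0 1]
T2·T1 = [4/5 3/5 0; -3/5 4/5 0; 0 0 1]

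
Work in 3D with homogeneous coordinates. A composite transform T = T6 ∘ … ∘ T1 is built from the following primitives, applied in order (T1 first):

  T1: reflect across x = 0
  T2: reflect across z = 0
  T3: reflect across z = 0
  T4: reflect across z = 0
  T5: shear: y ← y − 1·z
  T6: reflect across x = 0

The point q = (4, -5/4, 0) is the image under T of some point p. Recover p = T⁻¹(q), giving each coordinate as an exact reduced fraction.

T1 = [-1 0 0 0; 0 1 0 0; 0 0 1 0; 0 0 0 1]
T2·T1 = [-1 0 0 0; 0 1 0 0; 0 0 -1 0; 0 0 0 1]
T3·…·T1 = [-1 0 0 0; 0 1 0 0; 0 0 1 0; 0 0 0 1]
T4·…·T1 = [-1 0 0 0; 0 1 0 0; 0 0 -1 0; 0 0 0 1]
T5·…·T1 = [-1 0 0 0; 0 1 1 0; 0 0 -1 0; 0 0 0 1]
T6·…·T1 = [1 0 0 0; 0 1 1 0; 0 0 -1 0; 0 0 0 1]
det M = -1; M⁻¹ = [1 0 0 0; 0 1 1 0; 0 0 -1 0; 0 0 0 1]
M⁻¹ · (4, -5/4, 0)ᵀ = (4, -5/4, 0)ᵀ

p = (4, -5/4, 0)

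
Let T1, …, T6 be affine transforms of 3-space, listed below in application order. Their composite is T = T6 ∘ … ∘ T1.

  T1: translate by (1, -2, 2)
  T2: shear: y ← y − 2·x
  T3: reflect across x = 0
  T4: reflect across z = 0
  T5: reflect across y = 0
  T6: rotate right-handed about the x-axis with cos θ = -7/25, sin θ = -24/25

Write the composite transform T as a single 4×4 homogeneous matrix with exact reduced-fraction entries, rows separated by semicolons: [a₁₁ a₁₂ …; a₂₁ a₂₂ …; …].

T = [-1 0 0 -1; -14/25 7/25 -24/25 -76/25; -48/25 24/25 7/25 -82/25; 0 0 0 1]

T1 = [1 0 0 1; 0 1 0 -2; 0 0 1 2; 0 0 0 1]
T2·T1 = [1 0 0 1; -2 1 0 -4; 0 0 1 2; 0 0 0 1]
T3·…·T1 = [-1 0 0 -1; -2 1 0 -4; 0 0 1 2; 0 0 0 1]
T4·…·T1 = [-1 0 0 -1; -2 1 0 -4; 0 0 -1 -2; 0 0 0 1]
T5·…·T1 = [-1 0 0 -1; 2 -1 0 4; 0 0 -1 -2; 0 0 0 1]
T6·…·T1 = [-1 0 0 -1; -14/25 7/25 -24/25 -76/25; -48/25 24/25 7/25 -82/25; 0 0 0 1]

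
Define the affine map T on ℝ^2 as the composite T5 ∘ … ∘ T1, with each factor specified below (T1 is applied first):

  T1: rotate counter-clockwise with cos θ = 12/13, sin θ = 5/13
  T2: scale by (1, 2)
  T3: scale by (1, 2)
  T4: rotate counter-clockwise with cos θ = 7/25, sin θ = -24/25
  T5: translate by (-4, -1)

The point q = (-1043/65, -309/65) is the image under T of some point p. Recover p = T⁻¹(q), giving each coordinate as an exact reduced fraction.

p = (-1, -3)

T1 = [12/13 -5/13 0; 5/13 12/13 0; 0 0 1]
T2·T1 = [12/13 -5/13 0; 10/13 24/13 0; 0 0 1]
T3·…·T1 = [12/13 -5/13 0; 20/13 48/13 0; 0 0 1]
T4·…·T1 = [564/325 1117/325 0; -148/325 456/325 0; 0 0 1]
T5·…·T1 = [564/325 1117/325 -4; -148/325 456/325 -1; 0 0 1]
det M = 4; M⁻¹ = [114/325 -1117/1300 707/1300; 37/325 141/325 289/325; 0 0 1]
M⁻¹ · (-1043/65, -309/65)ᵀ = (-1, -3)ᵀ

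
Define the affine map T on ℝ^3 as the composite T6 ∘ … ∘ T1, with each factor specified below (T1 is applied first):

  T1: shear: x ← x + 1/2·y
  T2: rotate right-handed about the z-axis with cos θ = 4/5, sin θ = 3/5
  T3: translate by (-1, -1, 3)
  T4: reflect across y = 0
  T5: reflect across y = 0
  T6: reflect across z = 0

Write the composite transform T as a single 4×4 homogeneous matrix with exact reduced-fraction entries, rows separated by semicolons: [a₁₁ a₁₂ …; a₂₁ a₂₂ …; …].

T = [4/5 -1/5 0 -1; 3/5 11/10 0 -1; 0 0 -1 -3; 0 0 0 1]

T1 = [1 1/2 0 0; 0 1 0 0; 0 0 1 0; 0 0 0 1]
T2·T1 = [4/5 -1/5 0 0; 3/5 11/10 0 0; 0 0 1 0; 0 0 0 1]
T3·…·T1 = [4/5 -1/5 0 -1; 3/5 11/10 0 -1; 0 0 1 3; 0 0 0 1]
T4·…·T1 = [4/5 -1/5 0 -1; -3/5 -11/10 0 1; 0 0 1 3; 0 0 0 1]
T5·…·T1 = [4/5 -1/5 0 -1; 3/5 11/10 0 -1; 0 0 1 3; 0 0 0 1]
T6·…·T1 = [4/5 -1/5 0 -1; 3/5 11/10 0 -1; 0 0 -1 -3; 0 0 0 1]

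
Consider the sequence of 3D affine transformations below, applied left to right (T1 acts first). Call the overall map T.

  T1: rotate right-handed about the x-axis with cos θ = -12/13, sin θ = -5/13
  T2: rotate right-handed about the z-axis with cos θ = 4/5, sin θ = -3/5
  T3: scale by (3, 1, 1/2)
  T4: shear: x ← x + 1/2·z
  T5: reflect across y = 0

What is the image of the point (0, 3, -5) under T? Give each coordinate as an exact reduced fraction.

T(p) = (-1971/260, 244/65, 45/26)

T1 rotate right-handed about the x-axis with cos θ = -12/13, sin θ = -5/13: (0, 3, -5) → (0, -61/13, 45/13)
T2 rotate right-handed about the z-axis with cos θ = 4/5, sin θ = -3/5: (0, -61/13, 45/13) → (-183/65, -244/65, 45/13)
T3 scale by (3, 1, 1/2): (-183/65, -244/65, 45/13) → (-549/65, -244/65, 45/26)
T4 shear: x ← x + 1/2·z: (-549/65, -244/65, 45/26) → (-1971/260, -244/65, 45/26)
T5 reflect across y = 0: (-1971/260, -244/65, 45/26) → (-1971/260, 244/65, 45/26)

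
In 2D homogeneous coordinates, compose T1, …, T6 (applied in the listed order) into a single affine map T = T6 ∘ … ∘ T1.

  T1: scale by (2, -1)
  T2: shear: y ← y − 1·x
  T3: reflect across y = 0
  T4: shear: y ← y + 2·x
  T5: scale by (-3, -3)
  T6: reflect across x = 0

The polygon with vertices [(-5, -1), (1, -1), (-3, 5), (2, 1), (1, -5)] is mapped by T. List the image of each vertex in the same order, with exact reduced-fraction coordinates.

T1 scale by (2, -1): (-5, -1) → (-10, 1); (1, -1) → (2, 1); (-3, 5) → (-6, -5); (2, 1) → (4, -1); (1, -5) → (2, 5)
T2 shear: y ← y − 1·x: (-10, 1) → (-10, 11); (2, 1) → (2, -1); (-6, -5) → (-6, 1); (4, -1) → (4, -5); (2, 5) → (2, 3)
T3 reflect across y = 0: (-10, 11) → (-10, -11); (2, -1) → (2, 1); (-6, 1) → (-6, -1); (4, -5) → (4, 5); (2, 3) → (2, -3)
T4 shear: y ← y + 2·x: (-10, -11) → (-10, -31); (2, 1) → (2, 5); (-6, -1) → (-6, -13); (4, 5) → (4, 13); (2, -3) → (2, 1)
T5 scale by (-3, -3): (-10, -31) → (30, 93); (2, 5) → (-6, -15); (-6, -13) → (18, 39); (4, 13) → (-12, -39); (2, 1) → (-6, -3)
T6 reflect across x = 0: (30, 93) → (-30, 93); (-6, -15) → (6, -15); (18, 39) → (-18, 39); (-12, -39) → (12, -39); (-6, -3) → (6, -3)

image vertices: (-30, 93), (6, -15), (-18, 39), (12, -39), (6, -3)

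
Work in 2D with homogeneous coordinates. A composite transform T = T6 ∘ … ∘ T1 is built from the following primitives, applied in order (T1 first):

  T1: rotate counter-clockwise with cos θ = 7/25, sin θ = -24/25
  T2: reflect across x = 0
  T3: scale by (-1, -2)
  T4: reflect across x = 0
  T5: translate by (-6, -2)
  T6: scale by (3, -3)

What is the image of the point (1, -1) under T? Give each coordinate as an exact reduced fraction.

T(p) = (-399/25, -36/25)

T1 rotate counter-clockwise with cos θ = 7/25, sin θ = -24/25: (1, -1) → (-17/25, -31/25)
T2 reflect across x = 0: (-17/25, -31/25) → (17/25, -31/25)
T3 scale by (-1, -2): (17/25, -31/25) → (-17/25, 62/25)
T4 reflect across x = 0: (-17/25, 62/25) → (17/25, 62/25)
T5 translate by (-6, -2): (17/25, 62/25) → (-133/25, 12/25)
T6 scale by (3, -3): (-133/25, 12/25) → (-399/25, -36/25)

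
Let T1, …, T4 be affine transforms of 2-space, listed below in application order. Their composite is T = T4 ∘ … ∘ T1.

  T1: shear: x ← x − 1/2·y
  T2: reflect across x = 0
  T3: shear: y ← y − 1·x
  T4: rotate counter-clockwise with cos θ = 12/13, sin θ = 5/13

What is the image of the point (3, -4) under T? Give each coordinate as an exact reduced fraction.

T(p) = (-5, -1)

T1 shear: x ← x − 1/2·y: (3, -4) → (5, -4)
T2 reflect across x = 0: (5, -4) → (-5, -4)
T3 shear: y ← y − 1·x: (-5, -4) → (-5, 1)
T4 rotate counter-clockwise with cos θ = 12/13, sin θ = 5/13: (-5, 1) → (-5, -1)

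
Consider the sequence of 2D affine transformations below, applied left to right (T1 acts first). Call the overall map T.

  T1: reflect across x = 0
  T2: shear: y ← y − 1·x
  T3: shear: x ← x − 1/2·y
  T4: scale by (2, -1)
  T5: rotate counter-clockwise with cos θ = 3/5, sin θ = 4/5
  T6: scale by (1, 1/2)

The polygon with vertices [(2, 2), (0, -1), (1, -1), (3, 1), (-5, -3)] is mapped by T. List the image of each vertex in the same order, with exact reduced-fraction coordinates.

image vertices: (-8/5, -22/5), (-1/5, 7/10), (-6/5, -4/5), (-14/5, -26/5), (22/5, 48/5)

T1 reflect across x = 0: (2, 2) → (-2, 2); (0, -1) → (0, -1); (1, -1) → (-1, -1); (3, 1) → (-3, 1); (-5, -3) → (5, -3)
T2 shear: y ← y − 1·x: (-2, 2) → (-2, 4); (0, -1) → (0, -1); (-1, -1) → (-1, 0); (-3, 1) → (-3, 4); (5, -3) → (5, -8)
T3 shear: x ← x − 1/2·y: (-2, 4) → (-4, 4); (0, -1) → (1/2, -1); (-1, 0) → (-1, 0); (-3, 4) → (-5, 4); (5, -8) → (9, -8)
T4 scale by (2, -1): (-4, 4) → (-8, -4); (1/2, -1) → (1, 1); (-1, 0) → (-2, 0); (-5, 4) → (-10, -4); (9, -8) → (18, 8)
T5 rotate counter-clockwise with cos θ = 3/5, sin θ = 4/5: (-8, -4) → (-8/5, -44/5); (1, 1) → (-1/5, 7/5); (-2, 0) → (-6/5, -8/5); (-10, -4) → (-14/5, -52/5); (18, 8) → (22/5, 96/5)
T6 scale by (1, 1/2): (-8/5, -44/5) → (-8/5, -22/5); (-1/5, 7/5) → (-1/5, 7/10); (-6/5, -8/5) → (-6/5, -4/5); (-14/5, -52/5) → (-14/5, -26/5); (22/5, 96/5) → (22/5, 48/5)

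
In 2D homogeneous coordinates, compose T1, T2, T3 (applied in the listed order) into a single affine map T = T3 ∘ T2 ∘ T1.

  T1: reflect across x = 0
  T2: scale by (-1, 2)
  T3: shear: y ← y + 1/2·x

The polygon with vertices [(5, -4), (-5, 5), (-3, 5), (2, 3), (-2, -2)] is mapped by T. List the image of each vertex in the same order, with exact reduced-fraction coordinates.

T1 reflect across x = 0: (5, -4) → (-5, -4); (-5, 5) → (5, 5); (-3, 5) → (3, 5); (2, 3) → (-2, 3); (-2, -2) → (2, -2)
T2 scale by (-1, 2): (-5, -4) → (5, -8); (5, 5) → (-5, 10); (3, 5) → (-3, 10); (-2, 3) → (2, 6); (2, -2) → (-2, -4)
T3 shear: y ← y + 1/2·x: (5, -8) → (5, -11/2); (-5, 10) → (-5, 15/2); (-3, 10) → (-3, 17/2); (2, 6) → (2, 7); (-2, -4) → (-2, -5)

image vertices: (5, -11/2), (-5, 15/2), (-3, 17/2), (2, 7), (-2, -5)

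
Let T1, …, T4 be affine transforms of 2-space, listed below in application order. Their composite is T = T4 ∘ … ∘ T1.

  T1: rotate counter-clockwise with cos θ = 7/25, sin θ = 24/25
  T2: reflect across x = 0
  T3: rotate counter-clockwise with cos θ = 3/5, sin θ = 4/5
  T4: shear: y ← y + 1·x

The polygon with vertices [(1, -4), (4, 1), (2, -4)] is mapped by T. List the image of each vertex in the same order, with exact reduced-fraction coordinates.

T1 rotate counter-clockwise with cos θ = 7/25, sin θ = 24/25: (1, -4) → (103/25, -4/25); (4, 1) → (4/25, 103/25); (2, -4) → (22/5, 4/5)
T2 reflect across x = 0: (103/25, -4/25) → (-103/25, -4/25); (4/25, 103/25) → (-4/25, 103/25); (22/5, 4/5) → (-22/5, 4/5)
T3 rotate counter-clockwise with cos θ = 3/5, sin θ = 4/5: (-103/25, -4/25) → (-293/125, -424/125); (-4/25, 103/25) → (-424/125, 293/125); (-22/5, 4/5) → (-82/25, -76/25)
T4 shear: y ← y + 1·x: (-293/125, -424/125) → (-293/125, -717/125); (-424/125, 293/125) → (-424/125, -131/125); (-82/25, -76/25) → (-82/25, -158/25)

image vertices: (-293/125, -717/125), (-424/125, -131/125), (-82/25, -158/25)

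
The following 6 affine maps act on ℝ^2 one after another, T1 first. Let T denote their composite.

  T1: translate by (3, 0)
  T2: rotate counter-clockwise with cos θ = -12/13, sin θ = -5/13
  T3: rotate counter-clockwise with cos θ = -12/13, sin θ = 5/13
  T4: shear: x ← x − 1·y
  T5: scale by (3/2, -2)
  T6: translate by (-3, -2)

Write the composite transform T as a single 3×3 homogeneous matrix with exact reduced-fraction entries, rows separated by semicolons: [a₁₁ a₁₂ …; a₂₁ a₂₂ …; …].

T1 = [1 0 3; 0 1 0; 0 0 1]
T2·T1 = [-12/13 5/13 -36/13; -5/13 -12/13 -15/13; 0 0 1]
T3·…·T1 = [1 0 3; 0 1 0; 0 0 1]
T4·…·T1 = [1 -1 3; 0 1 0; 0 0 1]
T5·…·T1 = [3/2 -3/2 9/2; 0 -2 0; 0 0 1]
T6·…·T1 = [3/2 -3/2 3/2; 0 -2 -2; 0 0 1]

T = [3/2 -3/2 3/2; 0 -2 -2; 0 0 1]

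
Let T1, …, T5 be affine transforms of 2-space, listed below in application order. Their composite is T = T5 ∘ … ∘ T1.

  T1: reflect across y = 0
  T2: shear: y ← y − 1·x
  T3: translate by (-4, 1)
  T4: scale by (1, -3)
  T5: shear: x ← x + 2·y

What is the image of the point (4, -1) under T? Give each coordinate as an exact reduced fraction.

T(p) = (12, 6)

T1 reflect across y = 0: (4, -1) → (4, 1)
T2 shear: y ← y − 1·x: (4, 1) → (4, -3)
T3 translate by (-4, 1): (4, -3) → (0, -2)
T4 scale by (1, -3): (0, -2) → (0, 6)
T5 shear: x ← x + 2·y: (0, 6) → (12, 6)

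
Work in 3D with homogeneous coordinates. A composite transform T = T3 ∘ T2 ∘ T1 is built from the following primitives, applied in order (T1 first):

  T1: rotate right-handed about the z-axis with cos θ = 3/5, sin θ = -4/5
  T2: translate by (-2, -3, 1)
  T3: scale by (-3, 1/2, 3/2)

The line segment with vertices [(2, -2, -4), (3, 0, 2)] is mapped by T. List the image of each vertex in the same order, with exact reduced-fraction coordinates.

image vertices: (36/5, -29/10, -9/2), (3/5, -27/10, 9/2)

T1 rotate right-handed about the z-axis with cos θ = 3/5, sin θ = -4/5: (2, -2, -4) → (-2/5, -14/5, -4); (3, 0, 2) → (9/5, -12/5, 2)
T2 translate by (-2, -3, 1): (-2/5, -14/5, -4) → (-12/5, -29/5, -3); (9/5, -12/5, 2) → (-1/5, -27/5, 3)
T3 scale by (-3, 1/2, 3/2): (-12/5, -29/5, -3) → (36/5, -29/10, -9/2); (-1/5, -27/5, 3) → (3/5, -27/10, 9/2)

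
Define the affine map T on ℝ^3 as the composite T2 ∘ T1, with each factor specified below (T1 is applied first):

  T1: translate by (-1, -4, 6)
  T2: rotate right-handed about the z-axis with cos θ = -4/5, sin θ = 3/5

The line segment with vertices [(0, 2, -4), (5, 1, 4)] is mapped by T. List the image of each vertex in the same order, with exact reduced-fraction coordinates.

T1 translate by (-1, -4, 6): (0, 2, -4) → (-1, -2, 2); (5, 1, 4) → (4, -3, 10)
T2 rotate right-handed about the z-axis with cos θ = -4/5, sin θ = 3/5: (-1, -2, 2) → (2, 1, 2); (4, -3, 10) → (-7/5, 24/5, 10)

image vertices: (2, 1, 2), (-7/5, 24/5, 10)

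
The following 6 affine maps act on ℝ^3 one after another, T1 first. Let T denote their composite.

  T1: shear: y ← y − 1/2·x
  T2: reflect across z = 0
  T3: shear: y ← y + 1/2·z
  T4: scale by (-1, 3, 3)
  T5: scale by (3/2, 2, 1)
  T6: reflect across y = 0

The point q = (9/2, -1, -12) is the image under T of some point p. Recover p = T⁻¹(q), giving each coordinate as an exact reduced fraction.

T1 = [1 0 0 0; -1/2 1 0 0; 0 0 1 0; 0 0 0 1]
T2·T1 = [1 0 0 0; -1/2 1 0 0; 0 0 -1 0; 0 0 0 1]
T3·…·T1 = [1 0 0 0; -1/2 1 -1/2 0; 0 0 -1 0; 0 0 0 1]
T4·…·T1 = [-1 0 0 0; -3/2 3 -3/2 0; 0 0 -3 0; 0 0 0 1]
T5·…·T1 = [-3/2 0 0 0; -3 6 -3 0; 0 0 -3 0; 0 0 0 1]
T6·…·T1 = [-3/2 0 0 0; 3 -6 3 0; 0 0 -3 0; 0 0 0 1]
det M = -27; M⁻¹ = [-2/3 0 0 0; -1/3 -1/6 -1/6 0; 0 0 -1/3 0; 0 0 0 1]
M⁻¹ · (9/2, -1, -12)ᵀ = (-3, 2/3, 4)ᵀ

p = (-3, 2/3, 4)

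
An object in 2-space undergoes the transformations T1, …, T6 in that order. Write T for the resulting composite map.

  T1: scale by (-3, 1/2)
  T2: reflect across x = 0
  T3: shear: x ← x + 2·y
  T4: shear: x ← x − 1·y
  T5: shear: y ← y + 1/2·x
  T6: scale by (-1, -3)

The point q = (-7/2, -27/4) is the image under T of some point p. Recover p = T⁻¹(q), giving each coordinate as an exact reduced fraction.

T1 = [-3 0 0; 0 1/2 0; 0 0 1]
T2·T1 = [3 0 0; 0 1/2 0; 0 0 1]
T3·…·T1 = [3 1 0; 0 1/2 0; 0 0 1]
T4·…·T1 = [3 1/2 0; 0 1/2 0; 0 0 1]
T5·…·T1 = [3 1/2 0; 3/2 3/4 0; 0 0 1]
T6·…·T1 = [-3 -1/2 0; -9/2 -9/4 0; 0 0 1]
det M = 9/2; M⁻¹ = [-1/2 1/9 0; 1 -2/3 0; 0 0 1]
M⁻¹ · (-7/2, -27/4)ᵀ = (1, 1)ᵀ

p = (1, 1)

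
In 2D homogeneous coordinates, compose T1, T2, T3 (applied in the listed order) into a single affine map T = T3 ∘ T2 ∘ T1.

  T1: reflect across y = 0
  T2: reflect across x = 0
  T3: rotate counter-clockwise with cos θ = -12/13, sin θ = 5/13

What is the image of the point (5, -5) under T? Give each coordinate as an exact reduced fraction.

T(p) = (35/13, -85/13)

T1 reflect across y = 0: (5, -5) → (5, 5)
T2 reflect across x = 0: (5, 5) → (-5, 5)
T3 rotate counter-clockwise with cos θ = -12/13, sin θ = 5/13: (-5, 5) → (35/13, -85/13)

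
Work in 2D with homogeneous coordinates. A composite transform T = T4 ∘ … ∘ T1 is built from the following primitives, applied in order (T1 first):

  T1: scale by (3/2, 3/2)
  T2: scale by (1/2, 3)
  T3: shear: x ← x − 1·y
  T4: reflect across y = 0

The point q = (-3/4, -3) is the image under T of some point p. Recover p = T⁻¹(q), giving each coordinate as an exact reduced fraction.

p = (3, 2/3)

T1 = [3/2 0 0; 0 3/2 0; 0 0 1]
T2·T1 = [3/4 0 0; 0 9/2 0; 0 0 1]
T3·…·T1 = [3/4 -9/2 0; 0 9/2 0; 0 0 1]
T4·…·T1 = [3/4 -9/2 0; 0 -9/2 0; 0 0 1]
det M = -27/8; M⁻¹ = [4/3 -4/3 0; 0 -2/9 0; 0 0 1]
M⁻¹ · (-3/4, -3)ᵀ = (3, 2/3)ᵀ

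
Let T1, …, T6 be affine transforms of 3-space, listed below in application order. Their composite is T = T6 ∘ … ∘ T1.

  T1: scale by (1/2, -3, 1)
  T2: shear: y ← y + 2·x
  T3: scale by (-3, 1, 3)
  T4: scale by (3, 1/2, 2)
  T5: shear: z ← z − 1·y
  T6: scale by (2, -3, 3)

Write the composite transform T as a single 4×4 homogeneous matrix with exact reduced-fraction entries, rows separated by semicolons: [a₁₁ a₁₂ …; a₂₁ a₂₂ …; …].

T1 = [1/2 0 0 0; 0 -3 0 0; 0 0 1 0; 0 0 0 1]
T2·T1 = [1/2 0 0 0; 1 -3 0 0; 0 0 1 0; 0 0 0 1]
T3·…·T1 = [-3/2 0 0 0; 1 -3 0 0; 0 0 3 0; 0 0 0 1]
T4·…·T1 = [-9/2 0 0 0; 1/2 -3/2 0 0; 0 0 6 0; 0 0 0 1]
T5·…·T1 = [-9/2 0 0 0; 1/2 -3/2 0 0; -1/2 3/2 6 0; 0 0 0 1]
T6·…·T1 = [-9 0 0 0; -3/2 9/2 0 0; -3/2 9/2 18 0; 0 0 0 1]

T = [-9 0 0 0; -3/2 9/2 0 0; -3/2 9/2 18 0; 0 0 0 1]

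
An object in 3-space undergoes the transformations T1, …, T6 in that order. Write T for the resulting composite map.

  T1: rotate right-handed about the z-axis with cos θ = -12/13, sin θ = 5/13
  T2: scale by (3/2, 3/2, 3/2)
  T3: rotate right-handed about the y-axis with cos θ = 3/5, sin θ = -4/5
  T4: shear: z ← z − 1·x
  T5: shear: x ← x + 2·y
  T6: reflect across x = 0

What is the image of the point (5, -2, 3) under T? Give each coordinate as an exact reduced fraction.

T1 rotate right-handed about the z-axis with cos θ = -12/13, sin θ = 5/13: (5, -2, 3) → (-50/13, 49/13, 3)
T2 scale by (3/2, 3/2, 3/2): (-50/13, 49/13, 3) → (-75/13, 147/26, 9/2)
T3 rotate right-handed about the y-axis with cos θ = 3/5, sin θ = -4/5: (-75/13, 147/26, 9/2) → (-459/65, 147/26, -249/130)
T4 shear: z ← z − 1·x: (-459/65, 147/26, -249/130) → (-459/65, 147/26, 669/130)
T5 shear: x ← x + 2·y: (-459/65, 147/26, 669/130) → (276/65, 147/26, 669/130)
T6 reflect across x = 0: (276/65, 147/26, 669/130) → (-276/65, 147/26, 669/130)

T(p) = (-276/65, 147/26, 669/130)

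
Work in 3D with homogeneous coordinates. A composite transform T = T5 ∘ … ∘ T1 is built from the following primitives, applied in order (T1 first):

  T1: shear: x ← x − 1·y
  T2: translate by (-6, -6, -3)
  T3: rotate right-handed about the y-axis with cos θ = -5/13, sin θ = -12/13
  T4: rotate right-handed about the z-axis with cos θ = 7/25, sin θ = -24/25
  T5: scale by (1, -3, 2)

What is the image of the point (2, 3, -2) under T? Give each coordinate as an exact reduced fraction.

T(p) = (-271/325, 7659/325, -118/13)

T1 shear: x ← x − 1·y: (2, 3, -2) → (-1, 3, -2)
T2 translate by (-6, -6, -3): (-1, 3, -2) → (-7, -3, -5)
T3 rotate right-handed about the y-axis with cos θ = -5/13, sin θ = -12/13: (-7, -3, -5) → (95/13, -3, -59/13)
T4 rotate right-handed about the z-axis with cos θ = 7/25, sin θ = -24/25: (95/13, -3, -59/13) → (-271/325, -2553/325, -59/13)
T5 scale by (1, -3, 2): (-271/325, -2553/325, -59/13) → (-271/325, 7659/325, -118/13)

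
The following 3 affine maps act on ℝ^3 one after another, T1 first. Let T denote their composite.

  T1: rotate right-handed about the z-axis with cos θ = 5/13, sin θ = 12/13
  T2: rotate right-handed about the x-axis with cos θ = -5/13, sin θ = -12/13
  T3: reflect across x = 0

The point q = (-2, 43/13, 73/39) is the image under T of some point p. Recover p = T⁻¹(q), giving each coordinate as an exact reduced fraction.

T1 = [5/13 -12/13 0 0; 12/13 5/13 0 0; 0 0 1 0; 0 0 0 1]
T2·T1 = [5/13 -12/13 0 0; -60/169 -25/169 12/13 0; -144/169 -60/169 -5/13 0; 0 0 0 1]
T3·…·T1 = [-5/13 12/13 0 0; -60/169 -25/169 12/13 0; -144/169 -60/169 -5/13 0; 0 0 0 1]
det M = -1; M⁻¹ = [-5/13 -60/169 -144/169 0; 12/13 -25/169 -60/169 0; 0 12/13 -5/13 0; 0 0 0 1]
M⁻¹ · (-2, 43/13, 73/39)ᵀ = (-2, -3, 7/3)ᵀ

p = (-2, -3, 7/3)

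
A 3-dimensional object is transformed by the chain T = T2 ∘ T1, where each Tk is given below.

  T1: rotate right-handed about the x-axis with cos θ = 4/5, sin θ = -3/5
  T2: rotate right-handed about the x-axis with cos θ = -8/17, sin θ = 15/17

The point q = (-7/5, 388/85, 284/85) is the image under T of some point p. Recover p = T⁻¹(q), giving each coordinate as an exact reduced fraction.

T1 = [1 0 0 0; 0 4/5 3/5 0; 0 -3/5 4/5 0; 0 0 0 1]
T2·T1 = [1 0 0 0; 0 13/85 -84/85 0; 0 84/85 13/85 0; 0 0 0 1]
det M = 1; M⁻¹ = [1 0 0 0; 0 13/85 84/85 0; 0 -84/85 13/85 0; 0 0 0 1]
M⁻¹ · (-7/5, 388/85, 284/85)ᵀ = (-7/5, 4, -4)ᵀ

p = (-7/5, 4, -4)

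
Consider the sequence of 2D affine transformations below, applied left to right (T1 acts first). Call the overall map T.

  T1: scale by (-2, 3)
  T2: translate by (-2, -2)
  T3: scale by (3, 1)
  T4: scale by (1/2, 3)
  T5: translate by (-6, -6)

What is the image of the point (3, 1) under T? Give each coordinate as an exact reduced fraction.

T1 scale by (-2, 3): (3, 1) → (-6, 3)
T2 translate by (-2, -2): (-6, 3) → (-8, 1)
T3 scale by (3, 1): (-8, 1) → (-24, 1)
T4 scale by (1/2, 3): (-24, 1) → (-12, 3)
T5 translate by (-6, -6): (-12, 3) → (-18, -3)

T(p) = (-18, -3)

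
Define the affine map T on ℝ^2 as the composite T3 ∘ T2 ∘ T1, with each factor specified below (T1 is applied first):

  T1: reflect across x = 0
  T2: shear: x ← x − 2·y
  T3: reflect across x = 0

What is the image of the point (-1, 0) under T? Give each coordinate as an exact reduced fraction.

T(p) = (-1, 0)

T1 reflect across x = 0: (-1, 0) → (1, 0)
T2 shear: x ← x − 2·y: (1, 0) → (1, 0)
T3 reflect across x = 0: (1, 0) → (-1, 0)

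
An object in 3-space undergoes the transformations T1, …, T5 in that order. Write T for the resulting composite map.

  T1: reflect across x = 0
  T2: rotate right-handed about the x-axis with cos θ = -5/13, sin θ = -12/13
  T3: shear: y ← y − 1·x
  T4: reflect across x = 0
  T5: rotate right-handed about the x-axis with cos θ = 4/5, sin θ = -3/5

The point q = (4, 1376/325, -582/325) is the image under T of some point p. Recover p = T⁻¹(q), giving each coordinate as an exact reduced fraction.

T1 = [-1 0 0 0; 0 1 0 0; 0 0 1 0; 0 0 0 1]
T2·T1 = [-1 0 0 0; 0 -5/13 12/13 0; 0 -12/13 -5/13 0; 0 0 0 1]
T3·…·T1 = [-1 0 0 0; 1 -5/13 12/13 0; 0 -12/13 -5/13 0; 0 0 0 1]
T4·…·T1 = [1 0 0 0; 1 -5/13 12/13 0; 0 -12/13 -5/13 0; 0 0 0 1]
T5·…·T1 = [1 0 0 0; 4/5 -56/65 33/65 0; -3/5 -33/65 -56/65 0; 0 0 0 1]
det M = 1; M⁻¹ = [1 0 0 0; 5/13 -56/65 -33/65 0; -12/13 33/65 -56/65 0; 0 0 0 1]
M⁻¹ · (4, 1376/325, -582/325)ᵀ = (4, -6/5, 0)ᵀ

p = (4, -6/5, 0)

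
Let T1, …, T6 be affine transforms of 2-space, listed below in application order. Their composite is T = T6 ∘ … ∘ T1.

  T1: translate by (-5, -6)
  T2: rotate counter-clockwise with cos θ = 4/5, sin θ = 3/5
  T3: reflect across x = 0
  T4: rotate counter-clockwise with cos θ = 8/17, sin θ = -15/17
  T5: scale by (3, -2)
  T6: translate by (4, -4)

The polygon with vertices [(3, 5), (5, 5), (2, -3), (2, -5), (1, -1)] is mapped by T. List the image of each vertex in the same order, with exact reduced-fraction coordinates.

image vertices: (2/17, -6/17), (88/85, -366/85), (-409/17, -14/17), (-2549/85, -122/85), (-316/17, 30/17)

T1 translate by (-5, -6): (3, 5) → (-2, -1); (5, 5) → (0, -1); (2, -3) → (-3, -9); (2, -5) → (-3, -11); (1, -1) → (-4, -7)
T2 rotate counter-clockwise with cos θ = 4/5, sin θ = 3/5: (-2, -1) → (-1, -2); (0, -1) → (3/5, -4/5); (-3, -9) → (3, -9); (-3, -11) → (21/5, -53/5); (-4, -7) → (1, -8)
T3 reflect across x = 0: (-1, -2) → (1, -2); (3/5, -4/5) → (-3/5, -4/5); (3, -9) → (-3, -9); (21/5, -53/5) → (-21/5, -53/5); (1, -8) → (-1, -8)
T4 rotate counter-clockwise with cos θ = 8/17, sin θ = -15/17: (1, -2) → (-22/17, -31/17); (-3/5, -4/5) → (-84/85, 13/85); (-3, -9) → (-159/17, -27/17); (-21/5, -53/5) → (-963/85, -109/85); (-1, -8) → (-128/17, -49/17)
T5 scale by (3, -2): (-22/17, -31/17) → (-66/17, 62/17); (-84/85, 13/85) → (-252/85, -26/85); (-159/17, -27/17) → (-477/17, 54/17); (-963/85, -109/85) → (-2889/85, 218/85); (-128/17, -49/17) → (-384/17, 98/17)
T6 translate by (4, -4): (-66/17, 62/17) → (2/17, -6/17); (-252/85, -26/85) → (88/85, -366/85); (-477/17, 54/17) → (-409/17, -14/17); (-2889/85, 218/85) → (-2549/85, -122/85); (-384/17, 98/17) → (-316/17, 30/17)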